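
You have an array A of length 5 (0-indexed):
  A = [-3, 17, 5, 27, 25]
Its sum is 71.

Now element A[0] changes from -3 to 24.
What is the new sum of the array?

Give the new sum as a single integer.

Old value at index 0: -3
New value at index 0: 24
Delta = 24 - -3 = 27
New sum = old_sum + delta = 71 + (27) = 98

Answer: 98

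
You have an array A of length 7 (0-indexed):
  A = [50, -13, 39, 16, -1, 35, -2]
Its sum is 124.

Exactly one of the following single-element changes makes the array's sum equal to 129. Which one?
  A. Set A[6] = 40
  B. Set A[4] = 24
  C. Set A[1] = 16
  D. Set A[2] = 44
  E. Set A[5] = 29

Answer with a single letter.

Option A: A[6] -2->40, delta=42, new_sum=124+(42)=166
Option B: A[4] -1->24, delta=25, new_sum=124+(25)=149
Option C: A[1] -13->16, delta=29, new_sum=124+(29)=153
Option D: A[2] 39->44, delta=5, new_sum=124+(5)=129 <-- matches target
Option E: A[5] 35->29, delta=-6, new_sum=124+(-6)=118

Answer: D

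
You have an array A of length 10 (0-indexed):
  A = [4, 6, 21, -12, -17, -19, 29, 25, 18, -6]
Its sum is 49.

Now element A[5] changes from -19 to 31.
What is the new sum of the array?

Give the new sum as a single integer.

Old value at index 5: -19
New value at index 5: 31
Delta = 31 - -19 = 50
New sum = old_sum + delta = 49 + (50) = 99

Answer: 99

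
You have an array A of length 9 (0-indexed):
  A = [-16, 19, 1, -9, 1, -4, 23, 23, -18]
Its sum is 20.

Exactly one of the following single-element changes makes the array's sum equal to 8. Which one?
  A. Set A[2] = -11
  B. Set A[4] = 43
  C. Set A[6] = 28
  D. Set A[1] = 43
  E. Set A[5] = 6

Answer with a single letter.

Option A: A[2] 1->-11, delta=-12, new_sum=20+(-12)=8 <-- matches target
Option B: A[4] 1->43, delta=42, new_sum=20+(42)=62
Option C: A[6] 23->28, delta=5, new_sum=20+(5)=25
Option D: A[1] 19->43, delta=24, new_sum=20+(24)=44
Option E: A[5] -4->6, delta=10, new_sum=20+(10)=30

Answer: A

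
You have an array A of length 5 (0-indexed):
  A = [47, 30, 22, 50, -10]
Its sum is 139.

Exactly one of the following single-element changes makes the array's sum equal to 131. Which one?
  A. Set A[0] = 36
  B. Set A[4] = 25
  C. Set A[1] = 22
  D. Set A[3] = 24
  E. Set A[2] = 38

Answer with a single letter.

Option A: A[0] 47->36, delta=-11, new_sum=139+(-11)=128
Option B: A[4] -10->25, delta=35, new_sum=139+(35)=174
Option C: A[1] 30->22, delta=-8, new_sum=139+(-8)=131 <-- matches target
Option D: A[3] 50->24, delta=-26, new_sum=139+(-26)=113
Option E: A[2] 22->38, delta=16, new_sum=139+(16)=155

Answer: C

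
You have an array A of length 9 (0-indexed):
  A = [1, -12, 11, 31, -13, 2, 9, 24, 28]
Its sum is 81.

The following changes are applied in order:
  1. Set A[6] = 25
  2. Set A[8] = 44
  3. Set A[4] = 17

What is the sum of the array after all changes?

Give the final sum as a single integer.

Initial sum: 81
Change 1: A[6] 9 -> 25, delta = 16, sum = 97
Change 2: A[8] 28 -> 44, delta = 16, sum = 113
Change 3: A[4] -13 -> 17, delta = 30, sum = 143

Answer: 143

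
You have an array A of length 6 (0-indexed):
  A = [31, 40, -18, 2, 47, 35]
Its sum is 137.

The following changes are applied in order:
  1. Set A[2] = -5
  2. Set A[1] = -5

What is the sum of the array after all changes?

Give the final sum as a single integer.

Answer: 105

Derivation:
Initial sum: 137
Change 1: A[2] -18 -> -5, delta = 13, sum = 150
Change 2: A[1] 40 -> -5, delta = -45, sum = 105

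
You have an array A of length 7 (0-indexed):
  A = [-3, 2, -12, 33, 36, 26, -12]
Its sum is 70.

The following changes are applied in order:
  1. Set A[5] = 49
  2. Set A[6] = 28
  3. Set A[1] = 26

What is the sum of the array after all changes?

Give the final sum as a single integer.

Initial sum: 70
Change 1: A[5] 26 -> 49, delta = 23, sum = 93
Change 2: A[6] -12 -> 28, delta = 40, sum = 133
Change 3: A[1] 2 -> 26, delta = 24, sum = 157

Answer: 157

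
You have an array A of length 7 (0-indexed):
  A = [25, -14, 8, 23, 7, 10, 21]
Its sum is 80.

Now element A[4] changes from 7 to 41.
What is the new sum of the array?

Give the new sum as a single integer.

Old value at index 4: 7
New value at index 4: 41
Delta = 41 - 7 = 34
New sum = old_sum + delta = 80 + (34) = 114

Answer: 114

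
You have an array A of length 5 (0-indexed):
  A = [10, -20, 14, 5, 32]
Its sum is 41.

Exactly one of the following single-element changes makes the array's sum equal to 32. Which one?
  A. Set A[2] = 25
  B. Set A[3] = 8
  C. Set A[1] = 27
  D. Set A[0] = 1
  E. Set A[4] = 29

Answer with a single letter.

Option A: A[2] 14->25, delta=11, new_sum=41+(11)=52
Option B: A[3] 5->8, delta=3, new_sum=41+(3)=44
Option C: A[1] -20->27, delta=47, new_sum=41+(47)=88
Option D: A[0] 10->1, delta=-9, new_sum=41+(-9)=32 <-- matches target
Option E: A[4] 32->29, delta=-3, new_sum=41+(-3)=38

Answer: D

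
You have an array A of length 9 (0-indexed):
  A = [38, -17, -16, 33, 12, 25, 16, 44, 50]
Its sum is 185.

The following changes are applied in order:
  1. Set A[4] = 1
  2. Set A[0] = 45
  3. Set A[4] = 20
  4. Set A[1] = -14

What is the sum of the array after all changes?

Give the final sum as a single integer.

Answer: 203

Derivation:
Initial sum: 185
Change 1: A[4] 12 -> 1, delta = -11, sum = 174
Change 2: A[0] 38 -> 45, delta = 7, sum = 181
Change 3: A[4] 1 -> 20, delta = 19, sum = 200
Change 4: A[1] -17 -> -14, delta = 3, sum = 203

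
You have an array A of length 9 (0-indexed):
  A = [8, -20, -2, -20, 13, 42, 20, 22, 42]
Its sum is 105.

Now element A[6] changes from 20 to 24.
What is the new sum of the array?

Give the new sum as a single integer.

Answer: 109

Derivation:
Old value at index 6: 20
New value at index 6: 24
Delta = 24 - 20 = 4
New sum = old_sum + delta = 105 + (4) = 109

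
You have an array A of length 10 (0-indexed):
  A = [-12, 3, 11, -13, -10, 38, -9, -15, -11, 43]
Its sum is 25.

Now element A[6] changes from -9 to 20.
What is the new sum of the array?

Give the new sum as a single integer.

Answer: 54

Derivation:
Old value at index 6: -9
New value at index 6: 20
Delta = 20 - -9 = 29
New sum = old_sum + delta = 25 + (29) = 54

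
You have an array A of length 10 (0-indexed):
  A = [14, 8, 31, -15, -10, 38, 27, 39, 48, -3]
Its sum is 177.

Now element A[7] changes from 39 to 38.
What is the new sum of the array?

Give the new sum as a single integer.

Answer: 176

Derivation:
Old value at index 7: 39
New value at index 7: 38
Delta = 38 - 39 = -1
New sum = old_sum + delta = 177 + (-1) = 176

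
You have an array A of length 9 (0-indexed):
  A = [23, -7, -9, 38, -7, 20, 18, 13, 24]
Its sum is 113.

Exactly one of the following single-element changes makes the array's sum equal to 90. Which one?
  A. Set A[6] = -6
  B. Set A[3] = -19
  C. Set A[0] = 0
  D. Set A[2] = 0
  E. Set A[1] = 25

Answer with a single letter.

Answer: C

Derivation:
Option A: A[6] 18->-6, delta=-24, new_sum=113+(-24)=89
Option B: A[3] 38->-19, delta=-57, new_sum=113+(-57)=56
Option C: A[0] 23->0, delta=-23, new_sum=113+(-23)=90 <-- matches target
Option D: A[2] -9->0, delta=9, new_sum=113+(9)=122
Option E: A[1] -7->25, delta=32, new_sum=113+(32)=145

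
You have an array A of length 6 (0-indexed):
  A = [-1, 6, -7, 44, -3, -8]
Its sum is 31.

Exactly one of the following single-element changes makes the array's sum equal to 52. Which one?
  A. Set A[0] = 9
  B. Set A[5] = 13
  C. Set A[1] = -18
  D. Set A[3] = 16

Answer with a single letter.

Option A: A[0] -1->9, delta=10, new_sum=31+(10)=41
Option B: A[5] -8->13, delta=21, new_sum=31+(21)=52 <-- matches target
Option C: A[1] 6->-18, delta=-24, new_sum=31+(-24)=7
Option D: A[3] 44->16, delta=-28, new_sum=31+(-28)=3

Answer: B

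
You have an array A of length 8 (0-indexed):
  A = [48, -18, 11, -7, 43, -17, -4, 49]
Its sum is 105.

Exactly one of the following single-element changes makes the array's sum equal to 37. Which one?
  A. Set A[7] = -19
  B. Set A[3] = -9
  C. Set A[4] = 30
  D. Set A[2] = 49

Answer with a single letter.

Option A: A[7] 49->-19, delta=-68, new_sum=105+(-68)=37 <-- matches target
Option B: A[3] -7->-9, delta=-2, new_sum=105+(-2)=103
Option C: A[4] 43->30, delta=-13, new_sum=105+(-13)=92
Option D: A[2] 11->49, delta=38, new_sum=105+(38)=143

Answer: A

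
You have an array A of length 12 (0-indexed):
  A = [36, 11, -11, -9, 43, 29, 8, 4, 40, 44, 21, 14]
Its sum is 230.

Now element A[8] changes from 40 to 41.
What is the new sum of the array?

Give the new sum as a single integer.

Old value at index 8: 40
New value at index 8: 41
Delta = 41 - 40 = 1
New sum = old_sum + delta = 230 + (1) = 231

Answer: 231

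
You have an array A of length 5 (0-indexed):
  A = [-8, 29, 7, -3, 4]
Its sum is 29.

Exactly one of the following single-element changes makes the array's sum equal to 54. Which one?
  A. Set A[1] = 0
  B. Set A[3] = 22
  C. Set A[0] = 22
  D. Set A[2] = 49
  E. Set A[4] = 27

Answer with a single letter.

Answer: B

Derivation:
Option A: A[1] 29->0, delta=-29, new_sum=29+(-29)=0
Option B: A[3] -3->22, delta=25, new_sum=29+(25)=54 <-- matches target
Option C: A[0] -8->22, delta=30, new_sum=29+(30)=59
Option D: A[2] 7->49, delta=42, new_sum=29+(42)=71
Option E: A[4] 4->27, delta=23, new_sum=29+(23)=52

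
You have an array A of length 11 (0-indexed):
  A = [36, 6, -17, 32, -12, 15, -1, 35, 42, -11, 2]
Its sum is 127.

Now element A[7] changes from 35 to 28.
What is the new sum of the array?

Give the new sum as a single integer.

Answer: 120

Derivation:
Old value at index 7: 35
New value at index 7: 28
Delta = 28 - 35 = -7
New sum = old_sum + delta = 127 + (-7) = 120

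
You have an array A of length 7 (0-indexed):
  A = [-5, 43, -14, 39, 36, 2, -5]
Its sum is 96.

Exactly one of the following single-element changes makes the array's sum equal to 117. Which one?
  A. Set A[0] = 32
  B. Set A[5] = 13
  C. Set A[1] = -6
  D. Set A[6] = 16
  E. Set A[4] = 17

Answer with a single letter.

Option A: A[0] -5->32, delta=37, new_sum=96+(37)=133
Option B: A[5] 2->13, delta=11, new_sum=96+(11)=107
Option C: A[1] 43->-6, delta=-49, new_sum=96+(-49)=47
Option D: A[6] -5->16, delta=21, new_sum=96+(21)=117 <-- matches target
Option E: A[4] 36->17, delta=-19, new_sum=96+(-19)=77

Answer: D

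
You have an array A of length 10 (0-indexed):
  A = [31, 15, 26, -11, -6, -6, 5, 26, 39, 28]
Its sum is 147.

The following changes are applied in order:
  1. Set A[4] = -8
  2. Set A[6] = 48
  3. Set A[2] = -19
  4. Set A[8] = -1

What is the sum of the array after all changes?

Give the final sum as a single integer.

Answer: 103

Derivation:
Initial sum: 147
Change 1: A[4] -6 -> -8, delta = -2, sum = 145
Change 2: A[6] 5 -> 48, delta = 43, sum = 188
Change 3: A[2] 26 -> -19, delta = -45, sum = 143
Change 4: A[8] 39 -> -1, delta = -40, sum = 103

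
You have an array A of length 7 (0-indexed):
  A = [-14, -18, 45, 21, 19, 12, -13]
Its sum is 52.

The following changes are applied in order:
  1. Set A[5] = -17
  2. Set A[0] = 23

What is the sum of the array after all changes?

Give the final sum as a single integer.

Initial sum: 52
Change 1: A[5] 12 -> -17, delta = -29, sum = 23
Change 2: A[0] -14 -> 23, delta = 37, sum = 60

Answer: 60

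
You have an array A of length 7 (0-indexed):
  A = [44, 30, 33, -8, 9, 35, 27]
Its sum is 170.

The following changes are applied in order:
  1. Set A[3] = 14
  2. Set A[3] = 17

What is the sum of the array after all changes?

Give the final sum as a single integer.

Initial sum: 170
Change 1: A[3] -8 -> 14, delta = 22, sum = 192
Change 2: A[3] 14 -> 17, delta = 3, sum = 195

Answer: 195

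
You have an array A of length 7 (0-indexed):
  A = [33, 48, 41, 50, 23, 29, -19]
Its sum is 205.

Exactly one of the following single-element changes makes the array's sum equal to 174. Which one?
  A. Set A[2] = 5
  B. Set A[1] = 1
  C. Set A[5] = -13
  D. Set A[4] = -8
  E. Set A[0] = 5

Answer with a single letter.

Answer: D

Derivation:
Option A: A[2] 41->5, delta=-36, new_sum=205+(-36)=169
Option B: A[1] 48->1, delta=-47, new_sum=205+(-47)=158
Option C: A[5] 29->-13, delta=-42, new_sum=205+(-42)=163
Option D: A[4] 23->-8, delta=-31, new_sum=205+(-31)=174 <-- matches target
Option E: A[0] 33->5, delta=-28, new_sum=205+(-28)=177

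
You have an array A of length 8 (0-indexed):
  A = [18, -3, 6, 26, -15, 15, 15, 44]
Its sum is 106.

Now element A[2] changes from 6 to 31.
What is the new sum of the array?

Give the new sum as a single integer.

Answer: 131

Derivation:
Old value at index 2: 6
New value at index 2: 31
Delta = 31 - 6 = 25
New sum = old_sum + delta = 106 + (25) = 131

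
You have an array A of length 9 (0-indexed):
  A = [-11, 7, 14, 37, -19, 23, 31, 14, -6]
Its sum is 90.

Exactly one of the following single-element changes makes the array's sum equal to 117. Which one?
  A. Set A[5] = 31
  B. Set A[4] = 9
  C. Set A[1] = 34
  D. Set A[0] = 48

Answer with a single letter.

Answer: C

Derivation:
Option A: A[5] 23->31, delta=8, new_sum=90+(8)=98
Option B: A[4] -19->9, delta=28, new_sum=90+(28)=118
Option C: A[1] 7->34, delta=27, new_sum=90+(27)=117 <-- matches target
Option D: A[0] -11->48, delta=59, new_sum=90+(59)=149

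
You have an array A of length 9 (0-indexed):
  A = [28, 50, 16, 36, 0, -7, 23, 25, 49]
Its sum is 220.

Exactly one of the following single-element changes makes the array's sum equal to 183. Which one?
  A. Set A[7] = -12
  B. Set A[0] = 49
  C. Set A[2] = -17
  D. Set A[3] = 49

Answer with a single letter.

Option A: A[7] 25->-12, delta=-37, new_sum=220+(-37)=183 <-- matches target
Option B: A[0] 28->49, delta=21, new_sum=220+(21)=241
Option C: A[2] 16->-17, delta=-33, new_sum=220+(-33)=187
Option D: A[3] 36->49, delta=13, new_sum=220+(13)=233

Answer: A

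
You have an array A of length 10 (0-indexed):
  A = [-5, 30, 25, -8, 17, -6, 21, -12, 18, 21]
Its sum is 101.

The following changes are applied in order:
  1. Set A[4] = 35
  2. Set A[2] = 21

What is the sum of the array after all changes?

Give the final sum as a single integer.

Initial sum: 101
Change 1: A[4] 17 -> 35, delta = 18, sum = 119
Change 2: A[2] 25 -> 21, delta = -4, sum = 115

Answer: 115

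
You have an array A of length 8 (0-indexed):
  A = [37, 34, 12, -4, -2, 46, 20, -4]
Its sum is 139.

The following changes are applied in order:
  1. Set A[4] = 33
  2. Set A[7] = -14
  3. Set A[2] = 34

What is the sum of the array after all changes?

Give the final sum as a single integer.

Answer: 186

Derivation:
Initial sum: 139
Change 1: A[4] -2 -> 33, delta = 35, sum = 174
Change 2: A[7] -4 -> -14, delta = -10, sum = 164
Change 3: A[2] 12 -> 34, delta = 22, sum = 186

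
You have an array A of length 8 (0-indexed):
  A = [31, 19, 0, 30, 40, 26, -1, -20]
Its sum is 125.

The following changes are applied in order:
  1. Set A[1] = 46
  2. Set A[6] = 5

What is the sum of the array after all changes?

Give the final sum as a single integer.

Initial sum: 125
Change 1: A[1] 19 -> 46, delta = 27, sum = 152
Change 2: A[6] -1 -> 5, delta = 6, sum = 158

Answer: 158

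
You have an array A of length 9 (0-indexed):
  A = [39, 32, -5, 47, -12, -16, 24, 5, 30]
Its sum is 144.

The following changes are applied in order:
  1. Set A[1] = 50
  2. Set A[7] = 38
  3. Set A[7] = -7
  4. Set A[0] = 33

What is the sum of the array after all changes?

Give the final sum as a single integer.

Answer: 144

Derivation:
Initial sum: 144
Change 1: A[1] 32 -> 50, delta = 18, sum = 162
Change 2: A[7] 5 -> 38, delta = 33, sum = 195
Change 3: A[7] 38 -> -7, delta = -45, sum = 150
Change 4: A[0] 39 -> 33, delta = -6, sum = 144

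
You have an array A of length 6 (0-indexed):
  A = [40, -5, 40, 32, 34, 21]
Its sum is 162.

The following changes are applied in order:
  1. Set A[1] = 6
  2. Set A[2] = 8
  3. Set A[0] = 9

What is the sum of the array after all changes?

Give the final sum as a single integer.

Initial sum: 162
Change 1: A[1] -5 -> 6, delta = 11, sum = 173
Change 2: A[2] 40 -> 8, delta = -32, sum = 141
Change 3: A[0] 40 -> 9, delta = -31, sum = 110

Answer: 110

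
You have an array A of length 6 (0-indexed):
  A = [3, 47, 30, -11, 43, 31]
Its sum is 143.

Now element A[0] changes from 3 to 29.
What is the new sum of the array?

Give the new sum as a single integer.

Answer: 169

Derivation:
Old value at index 0: 3
New value at index 0: 29
Delta = 29 - 3 = 26
New sum = old_sum + delta = 143 + (26) = 169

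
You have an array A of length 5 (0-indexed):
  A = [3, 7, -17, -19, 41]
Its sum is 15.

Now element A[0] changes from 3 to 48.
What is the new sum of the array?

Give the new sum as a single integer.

Old value at index 0: 3
New value at index 0: 48
Delta = 48 - 3 = 45
New sum = old_sum + delta = 15 + (45) = 60

Answer: 60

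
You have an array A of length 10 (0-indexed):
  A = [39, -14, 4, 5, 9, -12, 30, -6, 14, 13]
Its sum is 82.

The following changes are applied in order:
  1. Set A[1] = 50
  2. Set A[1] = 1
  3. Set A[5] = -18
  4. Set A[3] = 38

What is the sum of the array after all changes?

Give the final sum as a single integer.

Initial sum: 82
Change 1: A[1] -14 -> 50, delta = 64, sum = 146
Change 2: A[1] 50 -> 1, delta = -49, sum = 97
Change 3: A[5] -12 -> -18, delta = -6, sum = 91
Change 4: A[3] 5 -> 38, delta = 33, sum = 124

Answer: 124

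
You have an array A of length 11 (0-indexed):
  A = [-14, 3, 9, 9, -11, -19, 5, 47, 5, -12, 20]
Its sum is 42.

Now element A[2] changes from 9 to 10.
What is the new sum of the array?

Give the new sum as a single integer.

Old value at index 2: 9
New value at index 2: 10
Delta = 10 - 9 = 1
New sum = old_sum + delta = 42 + (1) = 43

Answer: 43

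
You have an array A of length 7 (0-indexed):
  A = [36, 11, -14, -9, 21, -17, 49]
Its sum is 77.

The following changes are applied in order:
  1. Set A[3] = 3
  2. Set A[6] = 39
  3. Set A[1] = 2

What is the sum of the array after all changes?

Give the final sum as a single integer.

Answer: 70

Derivation:
Initial sum: 77
Change 1: A[3] -9 -> 3, delta = 12, sum = 89
Change 2: A[6] 49 -> 39, delta = -10, sum = 79
Change 3: A[1] 11 -> 2, delta = -9, sum = 70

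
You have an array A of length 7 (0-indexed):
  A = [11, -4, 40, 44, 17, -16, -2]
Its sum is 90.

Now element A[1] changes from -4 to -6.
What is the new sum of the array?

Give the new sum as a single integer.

Old value at index 1: -4
New value at index 1: -6
Delta = -6 - -4 = -2
New sum = old_sum + delta = 90 + (-2) = 88

Answer: 88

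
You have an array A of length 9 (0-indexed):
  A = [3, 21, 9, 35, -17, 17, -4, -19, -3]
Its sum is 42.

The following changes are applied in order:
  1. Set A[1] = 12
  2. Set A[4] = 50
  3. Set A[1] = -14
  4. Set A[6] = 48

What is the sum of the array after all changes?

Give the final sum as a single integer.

Answer: 126

Derivation:
Initial sum: 42
Change 1: A[1] 21 -> 12, delta = -9, sum = 33
Change 2: A[4] -17 -> 50, delta = 67, sum = 100
Change 3: A[1] 12 -> -14, delta = -26, sum = 74
Change 4: A[6] -4 -> 48, delta = 52, sum = 126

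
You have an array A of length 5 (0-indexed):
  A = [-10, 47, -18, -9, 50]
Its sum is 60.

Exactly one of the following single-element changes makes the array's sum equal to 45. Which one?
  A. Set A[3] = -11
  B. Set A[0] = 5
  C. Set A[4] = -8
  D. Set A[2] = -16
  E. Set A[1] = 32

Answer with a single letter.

Option A: A[3] -9->-11, delta=-2, new_sum=60+(-2)=58
Option B: A[0] -10->5, delta=15, new_sum=60+(15)=75
Option C: A[4] 50->-8, delta=-58, new_sum=60+(-58)=2
Option D: A[2] -18->-16, delta=2, new_sum=60+(2)=62
Option E: A[1] 47->32, delta=-15, new_sum=60+(-15)=45 <-- matches target

Answer: E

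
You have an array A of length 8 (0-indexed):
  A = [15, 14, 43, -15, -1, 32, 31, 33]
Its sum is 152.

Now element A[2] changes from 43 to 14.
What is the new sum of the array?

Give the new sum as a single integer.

Old value at index 2: 43
New value at index 2: 14
Delta = 14 - 43 = -29
New sum = old_sum + delta = 152 + (-29) = 123

Answer: 123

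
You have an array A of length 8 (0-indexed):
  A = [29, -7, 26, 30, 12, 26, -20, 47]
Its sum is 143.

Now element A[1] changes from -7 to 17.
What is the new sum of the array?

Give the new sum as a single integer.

Answer: 167

Derivation:
Old value at index 1: -7
New value at index 1: 17
Delta = 17 - -7 = 24
New sum = old_sum + delta = 143 + (24) = 167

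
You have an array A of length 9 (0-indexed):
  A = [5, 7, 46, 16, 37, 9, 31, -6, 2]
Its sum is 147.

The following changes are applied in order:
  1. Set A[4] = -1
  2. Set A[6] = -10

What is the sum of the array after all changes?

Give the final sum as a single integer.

Answer: 68

Derivation:
Initial sum: 147
Change 1: A[4] 37 -> -1, delta = -38, sum = 109
Change 2: A[6] 31 -> -10, delta = -41, sum = 68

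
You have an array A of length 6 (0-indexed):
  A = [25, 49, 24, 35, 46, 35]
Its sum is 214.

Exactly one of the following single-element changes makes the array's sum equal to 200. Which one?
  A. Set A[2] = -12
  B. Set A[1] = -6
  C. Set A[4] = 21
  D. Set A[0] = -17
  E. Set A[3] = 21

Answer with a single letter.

Option A: A[2] 24->-12, delta=-36, new_sum=214+(-36)=178
Option B: A[1] 49->-6, delta=-55, new_sum=214+(-55)=159
Option C: A[4] 46->21, delta=-25, new_sum=214+(-25)=189
Option D: A[0] 25->-17, delta=-42, new_sum=214+(-42)=172
Option E: A[3] 35->21, delta=-14, new_sum=214+(-14)=200 <-- matches target

Answer: E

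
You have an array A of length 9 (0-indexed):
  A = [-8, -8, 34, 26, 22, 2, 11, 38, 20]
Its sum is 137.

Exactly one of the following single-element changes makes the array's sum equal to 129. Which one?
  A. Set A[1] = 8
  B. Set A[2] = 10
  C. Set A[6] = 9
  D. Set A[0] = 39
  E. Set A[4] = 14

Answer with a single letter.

Option A: A[1] -8->8, delta=16, new_sum=137+(16)=153
Option B: A[2] 34->10, delta=-24, new_sum=137+(-24)=113
Option C: A[6] 11->9, delta=-2, new_sum=137+(-2)=135
Option D: A[0] -8->39, delta=47, new_sum=137+(47)=184
Option E: A[4] 22->14, delta=-8, new_sum=137+(-8)=129 <-- matches target

Answer: E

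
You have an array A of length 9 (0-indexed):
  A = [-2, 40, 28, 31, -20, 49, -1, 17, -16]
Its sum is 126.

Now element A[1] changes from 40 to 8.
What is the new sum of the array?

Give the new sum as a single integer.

Old value at index 1: 40
New value at index 1: 8
Delta = 8 - 40 = -32
New sum = old_sum + delta = 126 + (-32) = 94

Answer: 94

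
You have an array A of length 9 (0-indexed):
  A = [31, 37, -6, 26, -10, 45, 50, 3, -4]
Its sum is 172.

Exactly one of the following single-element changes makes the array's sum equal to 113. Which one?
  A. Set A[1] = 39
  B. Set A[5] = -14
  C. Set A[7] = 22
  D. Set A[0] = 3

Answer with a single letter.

Option A: A[1] 37->39, delta=2, new_sum=172+(2)=174
Option B: A[5] 45->-14, delta=-59, new_sum=172+(-59)=113 <-- matches target
Option C: A[7] 3->22, delta=19, new_sum=172+(19)=191
Option D: A[0] 31->3, delta=-28, new_sum=172+(-28)=144

Answer: B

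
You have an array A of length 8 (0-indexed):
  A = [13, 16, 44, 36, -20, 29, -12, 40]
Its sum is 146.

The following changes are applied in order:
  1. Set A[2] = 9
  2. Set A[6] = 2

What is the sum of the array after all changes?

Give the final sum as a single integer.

Initial sum: 146
Change 1: A[2] 44 -> 9, delta = -35, sum = 111
Change 2: A[6] -12 -> 2, delta = 14, sum = 125

Answer: 125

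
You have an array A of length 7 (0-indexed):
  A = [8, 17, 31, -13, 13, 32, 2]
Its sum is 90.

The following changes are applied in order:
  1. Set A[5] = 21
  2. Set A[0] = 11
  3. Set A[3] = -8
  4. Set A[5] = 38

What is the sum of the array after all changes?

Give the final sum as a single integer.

Initial sum: 90
Change 1: A[5] 32 -> 21, delta = -11, sum = 79
Change 2: A[0] 8 -> 11, delta = 3, sum = 82
Change 3: A[3] -13 -> -8, delta = 5, sum = 87
Change 4: A[5] 21 -> 38, delta = 17, sum = 104

Answer: 104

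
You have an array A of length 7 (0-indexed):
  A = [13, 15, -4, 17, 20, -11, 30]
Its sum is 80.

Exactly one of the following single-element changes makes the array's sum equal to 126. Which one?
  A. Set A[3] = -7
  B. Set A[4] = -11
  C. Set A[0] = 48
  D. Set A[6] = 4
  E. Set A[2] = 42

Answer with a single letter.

Answer: E

Derivation:
Option A: A[3] 17->-7, delta=-24, new_sum=80+(-24)=56
Option B: A[4] 20->-11, delta=-31, new_sum=80+(-31)=49
Option C: A[0] 13->48, delta=35, new_sum=80+(35)=115
Option D: A[6] 30->4, delta=-26, new_sum=80+(-26)=54
Option E: A[2] -4->42, delta=46, new_sum=80+(46)=126 <-- matches target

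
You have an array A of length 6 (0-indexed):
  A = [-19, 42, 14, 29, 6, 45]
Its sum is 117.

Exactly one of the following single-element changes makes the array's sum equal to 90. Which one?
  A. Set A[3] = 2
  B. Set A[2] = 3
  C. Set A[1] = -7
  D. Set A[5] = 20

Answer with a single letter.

Answer: A

Derivation:
Option A: A[3] 29->2, delta=-27, new_sum=117+(-27)=90 <-- matches target
Option B: A[2] 14->3, delta=-11, new_sum=117+(-11)=106
Option C: A[1] 42->-7, delta=-49, new_sum=117+(-49)=68
Option D: A[5] 45->20, delta=-25, new_sum=117+(-25)=92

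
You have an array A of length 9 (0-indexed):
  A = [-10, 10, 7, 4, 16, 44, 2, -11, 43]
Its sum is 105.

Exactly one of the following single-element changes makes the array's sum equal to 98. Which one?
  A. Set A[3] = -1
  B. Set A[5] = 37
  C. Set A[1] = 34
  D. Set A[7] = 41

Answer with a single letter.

Answer: B

Derivation:
Option A: A[3] 4->-1, delta=-5, new_sum=105+(-5)=100
Option B: A[5] 44->37, delta=-7, new_sum=105+(-7)=98 <-- matches target
Option C: A[1] 10->34, delta=24, new_sum=105+(24)=129
Option D: A[7] -11->41, delta=52, new_sum=105+(52)=157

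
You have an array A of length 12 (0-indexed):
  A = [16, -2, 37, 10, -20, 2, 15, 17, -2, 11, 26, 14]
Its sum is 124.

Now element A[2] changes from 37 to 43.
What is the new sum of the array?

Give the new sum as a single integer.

Answer: 130

Derivation:
Old value at index 2: 37
New value at index 2: 43
Delta = 43 - 37 = 6
New sum = old_sum + delta = 124 + (6) = 130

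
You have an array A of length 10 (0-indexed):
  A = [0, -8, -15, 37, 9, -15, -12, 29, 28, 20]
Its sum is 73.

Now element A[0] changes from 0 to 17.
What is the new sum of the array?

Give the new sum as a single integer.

Answer: 90

Derivation:
Old value at index 0: 0
New value at index 0: 17
Delta = 17 - 0 = 17
New sum = old_sum + delta = 73 + (17) = 90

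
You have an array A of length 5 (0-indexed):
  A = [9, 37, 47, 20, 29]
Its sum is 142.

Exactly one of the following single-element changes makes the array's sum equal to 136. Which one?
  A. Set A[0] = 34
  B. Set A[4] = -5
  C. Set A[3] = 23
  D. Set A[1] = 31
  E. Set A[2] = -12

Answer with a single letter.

Option A: A[0] 9->34, delta=25, new_sum=142+(25)=167
Option B: A[4] 29->-5, delta=-34, new_sum=142+(-34)=108
Option C: A[3] 20->23, delta=3, new_sum=142+(3)=145
Option D: A[1] 37->31, delta=-6, new_sum=142+(-6)=136 <-- matches target
Option E: A[2] 47->-12, delta=-59, new_sum=142+(-59)=83

Answer: D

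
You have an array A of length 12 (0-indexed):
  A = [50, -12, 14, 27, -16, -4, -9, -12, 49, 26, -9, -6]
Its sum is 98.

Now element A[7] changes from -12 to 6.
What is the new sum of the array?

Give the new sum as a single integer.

Old value at index 7: -12
New value at index 7: 6
Delta = 6 - -12 = 18
New sum = old_sum + delta = 98 + (18) = 116

Answer: 116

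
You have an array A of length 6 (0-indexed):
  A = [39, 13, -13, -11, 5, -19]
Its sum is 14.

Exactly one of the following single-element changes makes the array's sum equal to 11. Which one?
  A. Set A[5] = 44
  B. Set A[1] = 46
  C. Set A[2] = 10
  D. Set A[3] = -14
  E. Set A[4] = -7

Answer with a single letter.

Answer: D

Derivation:
Option A: A[5] -19->44, delta=63, new_sum=14+(63)=77
Option B: A[1] 13->46, delta=33, new_sum=14+(33)=47
Option C: A[2] -13->10, delta=23, new_sum=14+(23)=37
Option D: A[3] -11->-14, delta=-3, new_sum=14+(-3)=11 <-- matches target
Option E: A[4] 5->-7, delta=-12, new_sum=14+(-12)=2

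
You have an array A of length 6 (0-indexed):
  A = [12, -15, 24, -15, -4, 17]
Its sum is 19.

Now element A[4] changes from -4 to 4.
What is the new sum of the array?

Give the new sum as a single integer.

Old value at index 4: -4
New value at index 4: 4
Delta = 4 - -4 = 8
New sum = old_sum + delta = 19 + (8) = 27

Answer: 27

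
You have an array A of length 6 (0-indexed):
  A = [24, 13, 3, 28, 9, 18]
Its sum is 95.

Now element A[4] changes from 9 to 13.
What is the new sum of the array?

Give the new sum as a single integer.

Old value at index 4: 9
New value at index 4: 13
Delta = 13 - 9 = 4
New sum = old_sum + delta = 95 + (4) = 99

Answer: 99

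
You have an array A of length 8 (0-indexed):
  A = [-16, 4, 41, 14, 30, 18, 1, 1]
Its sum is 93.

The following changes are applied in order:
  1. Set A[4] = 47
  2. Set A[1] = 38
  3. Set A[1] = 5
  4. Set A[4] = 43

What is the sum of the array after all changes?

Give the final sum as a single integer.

Answer: 107

Derivation:
Initial sum: 93
Change 1: A[4] 30 -> 47, delta = 17, sum = 110
Change 2: A[1] 4 -> 38, delta = 34, sum = 144
Change 3: A[1] 38 -> 5, delta = -33, sum = 111
Change 4: A[4] 47 -> 43, delta = -4, sum = 107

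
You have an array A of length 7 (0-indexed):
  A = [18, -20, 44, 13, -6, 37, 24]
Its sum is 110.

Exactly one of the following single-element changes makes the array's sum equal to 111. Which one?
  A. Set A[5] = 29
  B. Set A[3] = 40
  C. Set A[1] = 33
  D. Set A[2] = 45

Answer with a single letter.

Answer: D

Derivation:
Option A: A[5] 37->29, delta=-8, new_sum=110+(-8)=102
Option B: A[3] 13->40, delta=27, new_sum=110+(27)=137
Option C: A[1] -20->33, delta=53, new_sum=110+(53)=163
Option D: A[2] 44->45, delta=1, new_sum=110+(1)=111 <-- matches target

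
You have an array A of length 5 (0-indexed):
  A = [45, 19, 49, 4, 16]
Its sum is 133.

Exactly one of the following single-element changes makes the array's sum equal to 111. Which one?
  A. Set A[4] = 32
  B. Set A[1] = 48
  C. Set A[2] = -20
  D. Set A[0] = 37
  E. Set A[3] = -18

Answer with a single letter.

Option A: A[4] 16->32, delta=16, new_sum=133+(16)=149
Option B: A[1] 19->48, delta=29, new_sum=133+(29)=162
Option C: A[2] 49->-20, delta=-69, new_sum=133+(-69)=64
Option D: A[0] 45->37, delta=-8, new_sum=133+(-8)=125
Option E: A[3] 4->-18, delta=-22, new_sum=133+(-22)=111 <-- matches target

Answer: E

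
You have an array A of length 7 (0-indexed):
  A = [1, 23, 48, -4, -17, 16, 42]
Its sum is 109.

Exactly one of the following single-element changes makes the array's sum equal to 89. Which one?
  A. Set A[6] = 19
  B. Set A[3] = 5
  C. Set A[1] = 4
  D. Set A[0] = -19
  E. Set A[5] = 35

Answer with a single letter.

Answer: D

Derivation:
Option A: A[6] 42->19, delta=-23, new_sum=109+(-23)=86
Option B: A[3] -4->5, delta=9, new_sum=109+(9)=118
Option C: A[1] 23->4, delta=-19, new_sum=109+(-19)=90
Option D: A[0] 1->-19, delta=-20, new_sum=109+(-20)=89 <-- matches target
Option E: A[5] 16->35, delta=19, new_sum=109+(19)=128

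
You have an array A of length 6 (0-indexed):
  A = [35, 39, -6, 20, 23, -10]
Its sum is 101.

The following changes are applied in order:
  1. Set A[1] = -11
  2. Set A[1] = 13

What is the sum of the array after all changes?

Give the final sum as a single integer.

Initial sum: 101
Change 1: A[1] 39 -> -11, delta = -50, sum = 51
Change 2: A[1] -11 -> 13, delta = 24, sum = 75

Answer: 75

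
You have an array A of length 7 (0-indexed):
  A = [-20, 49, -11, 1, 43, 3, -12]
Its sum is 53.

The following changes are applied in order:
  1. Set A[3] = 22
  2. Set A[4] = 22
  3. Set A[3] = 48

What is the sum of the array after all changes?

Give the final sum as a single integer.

Initial sum: 53
Change 1: A[3] 1 -> 22, delta = 21, sum = 74
Change 2: A[4] 43 -> 22, delta = -21, sum = 53
Change 3: A[3] 22 -> 48, delta = 26, sum = 79

Answer: 79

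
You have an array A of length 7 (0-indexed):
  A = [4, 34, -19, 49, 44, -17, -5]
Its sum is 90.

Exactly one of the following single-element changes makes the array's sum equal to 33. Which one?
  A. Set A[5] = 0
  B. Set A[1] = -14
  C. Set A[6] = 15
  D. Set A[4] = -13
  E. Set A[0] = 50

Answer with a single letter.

Answer: D

Derivation:
Option A: A[5] -17->0, delta=17, new_sum=90+(17)=107
Option B: A[1] 34->-14, delta=-48, new_sum=90+(-48)=42
Option C: A[6] -5->15, delta=20, new_sum=90+(20)=110
Option D: A[4] 44->-13, delta=-57, new_sum=90+(-57)=33 <-- matches target
Option E: A[0] 4->50, delta=46, new_sum=90+(46)=136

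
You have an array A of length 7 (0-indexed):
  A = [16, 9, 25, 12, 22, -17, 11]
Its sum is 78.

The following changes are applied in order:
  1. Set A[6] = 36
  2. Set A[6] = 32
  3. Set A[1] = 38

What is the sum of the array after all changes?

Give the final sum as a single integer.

Initial sum: 78
Change 1: A[6] 11 -> 36, delta = 25, sum = 103
Change 2: A[6] 36 -> 32, delta = -4, sum = 99
Change 3: A[1] 9 -> 38, delta = 29, sum = 128

Answer: 128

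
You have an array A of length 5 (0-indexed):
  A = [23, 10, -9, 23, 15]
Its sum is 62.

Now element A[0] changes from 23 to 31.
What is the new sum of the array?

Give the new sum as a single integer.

Old value at index 0: 23
New value at index 0: 31
Delta = 31 - 23 = 8
New sum = old_sum + delta = 62 + (8) = 70

Answer: 70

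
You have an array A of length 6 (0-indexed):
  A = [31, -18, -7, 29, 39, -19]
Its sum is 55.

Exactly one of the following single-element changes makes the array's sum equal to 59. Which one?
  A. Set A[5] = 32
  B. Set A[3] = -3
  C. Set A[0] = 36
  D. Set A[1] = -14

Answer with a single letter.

Answer: D

Derivation:
Option A: A[5] -19->32, delta=51, new_sum=55+(51)=106
Option B: A[3] 29->-3, delta=-32, new_sum=55+(-32)=23
Option C: A[0] 31->36, delta=5, new_sum=55+(5)=60
Option D: A[1] -18->-14, delta=4, new_sum=55+(4)=59 <-- matches target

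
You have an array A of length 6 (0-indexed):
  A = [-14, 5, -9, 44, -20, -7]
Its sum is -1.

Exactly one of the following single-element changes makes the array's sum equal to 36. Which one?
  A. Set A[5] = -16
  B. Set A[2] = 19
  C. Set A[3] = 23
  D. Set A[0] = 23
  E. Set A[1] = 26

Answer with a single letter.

Answer: D

Derivation:
Option A: A[5] -7->-16, delta=-9, new_sum=-1+(-9)=-10
Option B: A[2] -9->19, delta=28, new_sum=-1+(28)=27
Option C: A[3] 44->23, delta=-21, new_sum=-1+(-21)=-22
Option D: A[0] -14->23, delta=37, new_sum=-1+(37)=36 <-- matches target
Option E: A[1] 5->26, delta=21, new_sum=-1+(21)=20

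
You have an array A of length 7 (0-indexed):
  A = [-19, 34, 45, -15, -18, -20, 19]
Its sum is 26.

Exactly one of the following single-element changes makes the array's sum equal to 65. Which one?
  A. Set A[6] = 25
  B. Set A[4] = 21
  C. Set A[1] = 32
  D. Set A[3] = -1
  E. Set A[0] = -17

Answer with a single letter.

Answer: B

Derivation:
Option A: A[6] 19->25, delta=6, new_sum=26+(6)=32
Option B: A[4] -18->21, delta=39, new_sum=26+(39)=65 <-- matches target
Option C: A[1] 34->32, delta=-2, new_sum=26+(-2)=24
Option D: A[3] -15->-1, delta=14, new_sum=26+(14)=40
Option E: A[0] -19->-17, delta=2, new_sum=26+(2)=28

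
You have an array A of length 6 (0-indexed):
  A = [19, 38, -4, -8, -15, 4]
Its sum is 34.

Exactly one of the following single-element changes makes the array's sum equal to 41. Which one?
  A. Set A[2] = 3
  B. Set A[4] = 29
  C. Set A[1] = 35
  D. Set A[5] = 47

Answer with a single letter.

Answer: A

Derivation:
Option A: A[2] -4->3, delta=7, new_sum=34+(7)=41 <-- matches target
Option B: A[4] -15->29, delta=44, new_sum=34+(44)=78
Option C: A[1] 38->35, delta=-3, new_sum=34+(-3)=31
Option D: A[5] 4->47, delta=43, new_sum=34+(43)=77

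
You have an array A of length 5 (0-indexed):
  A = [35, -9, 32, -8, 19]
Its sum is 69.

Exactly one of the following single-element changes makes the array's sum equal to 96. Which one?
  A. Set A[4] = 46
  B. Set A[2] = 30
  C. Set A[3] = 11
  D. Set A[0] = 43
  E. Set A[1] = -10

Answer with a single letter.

Answer: A

Derivation:
Option A: A[4] 19->46, delta=27, new_sum=69+(27)=96 <-- matches target
Option B: A[2] 32->30, delta=-2, new_sum=69+(-2)=67
Option C: A[3] -8->11, delta=19, new_sum=69+(19)=88
Option D: A[0] 35->43, delta=8, new_sum=69+(8)=77
Option E: A[1] -9->-10, delta=-1, new_sum=69+(-1)=68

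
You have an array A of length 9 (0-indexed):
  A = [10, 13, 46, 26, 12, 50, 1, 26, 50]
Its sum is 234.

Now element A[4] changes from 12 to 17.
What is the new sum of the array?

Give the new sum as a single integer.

Old value at index 4: 12
New value at index 4: 17
Delta = 17 - 12 = 5
New sum = old_sum + delta = 234 + (5) = 239

Answer: 239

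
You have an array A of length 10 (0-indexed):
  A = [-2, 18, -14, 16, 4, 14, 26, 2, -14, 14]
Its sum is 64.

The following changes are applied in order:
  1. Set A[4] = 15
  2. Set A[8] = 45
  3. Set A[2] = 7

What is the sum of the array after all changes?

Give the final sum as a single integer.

Initial sum: 64
Change 1: A[4] 4 -> 15, delta = 11, sum = 75
Change 2: A[8] -14 -> 45, delta = 59, sum = 134
Change 3: A[2] -14 -> 7, delta = 21, sum = 155

Answer: 155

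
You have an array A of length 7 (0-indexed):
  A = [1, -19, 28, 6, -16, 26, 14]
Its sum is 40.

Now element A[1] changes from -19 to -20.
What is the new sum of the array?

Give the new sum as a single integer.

Answer: 39

Derivation:
Old value at index 1: -19
New value at index 1: -20
Delta = -20 - -19 = -1
New sum = old_sum + delta = 40 + (-1) = 39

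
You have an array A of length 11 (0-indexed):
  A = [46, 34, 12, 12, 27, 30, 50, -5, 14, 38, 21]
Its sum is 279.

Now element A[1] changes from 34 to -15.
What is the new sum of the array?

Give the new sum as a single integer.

Answer: 230

Derivation:
Old value at index 1: 34
New value at index 1: -15
Delta = -15 - 34 = -49
New sum = old_sum + delta = 279 + (-49) = 230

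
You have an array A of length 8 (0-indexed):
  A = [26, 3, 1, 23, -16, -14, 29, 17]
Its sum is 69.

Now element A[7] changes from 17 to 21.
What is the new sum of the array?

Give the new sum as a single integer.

Old value at index 7: 17
New value at index 7: 21
Delta = 21 - 17 = 4
New sum = old_sum + delta = 69 + (4) = 73

Answer: 73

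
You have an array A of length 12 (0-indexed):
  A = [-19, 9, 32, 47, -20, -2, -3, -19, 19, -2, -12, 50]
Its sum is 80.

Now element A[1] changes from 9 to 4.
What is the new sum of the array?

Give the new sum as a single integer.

Answer: 75

Derivation:
Old value at index 1: 9
New value at index 1: 4
Delta = 4 - 9 = -5
New sum = old_sum + delta = 80 + (-5) = 75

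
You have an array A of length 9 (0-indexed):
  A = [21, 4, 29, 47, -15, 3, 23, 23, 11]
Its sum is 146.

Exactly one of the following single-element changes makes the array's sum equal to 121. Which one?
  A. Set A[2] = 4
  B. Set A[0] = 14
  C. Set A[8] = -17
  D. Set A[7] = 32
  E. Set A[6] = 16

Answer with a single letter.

Answer: A

Derivation:
Option A: A[2] 29->4, delta=-25, new_sum=146+(-25)=121 <-- matches target
Option B: A[0] 21->14, delta=-7, new_sum=146+(-7)=139
Option C: A[8] 11->-17, delta=-28, new_sum=146+(-28)=118
Option D: A[7] 23->32, delta=9, new_sum=146+(9)=155
Option E: A[6] 23->16, delta=-7, new_sum=146+(-7)=139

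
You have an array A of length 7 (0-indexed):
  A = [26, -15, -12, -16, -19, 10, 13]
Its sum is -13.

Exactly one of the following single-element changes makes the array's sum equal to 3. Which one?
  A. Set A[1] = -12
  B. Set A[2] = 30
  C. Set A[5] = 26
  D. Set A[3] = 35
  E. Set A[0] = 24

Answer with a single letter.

Answer: C

Derivation:
Option A: A[1] -15->-12, delta=3, new_sum=-13+(3)=-10
Option B: A[2] -12->30, delta=42, new_sum=-13+(42)=29
Option C: A[5] 10->26, delta=16, new_sum=-13+(16)=3 <-- matches target
Option D: A[3] -16->35, delta=51, new_sum=-13+(51)=38
Option E: A[0] 26->24, delta=-2, new_sum=-13+(-2)=-15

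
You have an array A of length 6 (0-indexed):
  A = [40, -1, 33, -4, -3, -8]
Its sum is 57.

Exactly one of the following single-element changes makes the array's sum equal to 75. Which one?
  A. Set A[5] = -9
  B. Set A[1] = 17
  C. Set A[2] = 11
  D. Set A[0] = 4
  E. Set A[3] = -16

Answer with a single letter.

Answer: B

Derivation:
Option A: A[5] -8->-9, delta=-1, new_sum=57+(-1)=56
Option B: A[1] -1->17, delta=18, new_sum=57+(18)=75 <-- matches target
Option C: A[2] 33->11, delta=-22, new_sum=57+(-22)=35
Option D: A[0] 40->4, delta=-36, new_sum=57+(-36)=21
Option E: A[3] -4->-16, delta=-12, new_sum=57+(-12)=45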